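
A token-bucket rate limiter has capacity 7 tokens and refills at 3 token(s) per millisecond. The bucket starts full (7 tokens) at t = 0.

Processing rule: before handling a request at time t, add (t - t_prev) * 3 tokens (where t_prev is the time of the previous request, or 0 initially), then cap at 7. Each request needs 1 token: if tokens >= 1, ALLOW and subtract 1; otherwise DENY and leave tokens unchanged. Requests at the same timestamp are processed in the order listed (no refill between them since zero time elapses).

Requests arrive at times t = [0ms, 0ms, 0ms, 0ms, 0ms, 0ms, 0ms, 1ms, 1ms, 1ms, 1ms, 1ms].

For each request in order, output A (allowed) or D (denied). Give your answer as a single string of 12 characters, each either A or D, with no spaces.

Answer: AAAAAAAAAADD

Derivation:
Simulating step by step:
  req#1 t=0ms: ALLOW
  req#2 t=0ms: ALLOW
  req#3 t=0ms: ALLOW
  req#4 t=0ms: ALLOW
  req#5 t=0ms: ALLOW
  req#6 t=0ms: ALLOW
  req#7 t=0ms: ALLOW
  req#8 t=1ms: ALLOW
  req#9 t=1ms: ALLOW
  req#10 t=1ms: ALLOW
  req#11 t=1ms: DENY
  req#12 t=1ms: DENY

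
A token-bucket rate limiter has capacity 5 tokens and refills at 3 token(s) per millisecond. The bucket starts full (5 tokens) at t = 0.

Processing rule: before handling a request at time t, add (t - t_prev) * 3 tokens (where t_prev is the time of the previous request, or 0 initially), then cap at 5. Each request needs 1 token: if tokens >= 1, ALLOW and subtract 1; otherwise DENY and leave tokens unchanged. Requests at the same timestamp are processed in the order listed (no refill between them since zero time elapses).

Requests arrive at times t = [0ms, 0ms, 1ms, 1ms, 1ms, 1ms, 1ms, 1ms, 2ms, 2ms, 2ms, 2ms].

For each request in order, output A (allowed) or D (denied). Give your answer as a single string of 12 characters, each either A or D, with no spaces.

Simulating step by step:
  req#1 t=0ms: ALLOW
  req#2 t=0ms: ALLOW
  req#3 t=1ms: ALLOW
  req#4 t=1ms: ALLOW
  req#5 t=1ms: ALLOW
  req#6 t=1ms: ALLOW
  req#7 t=1ms: ALLOW
  req#8 t=1ms: DENY
  req#9 t=2ms: ALLOW
  req#10 t=2ms: ALLOW
  req#11 t=2ms: ALLOW
  req#12 t=2ms: DENY

Answer: AAAAAAADAAAD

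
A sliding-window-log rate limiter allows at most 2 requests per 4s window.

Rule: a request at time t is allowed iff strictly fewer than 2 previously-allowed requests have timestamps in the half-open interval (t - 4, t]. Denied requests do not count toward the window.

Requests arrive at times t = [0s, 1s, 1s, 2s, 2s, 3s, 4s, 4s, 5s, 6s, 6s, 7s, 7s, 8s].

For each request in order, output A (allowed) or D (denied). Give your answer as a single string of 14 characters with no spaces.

Answer: AADDDDADADDDDA

Derivation:
Tracking allowed requests in the window:
  req#1 t=0s: ALLOW
  req#2 t=1s: ALLOW
  req#3 t=1s: DENY
  req#4 t=2s: DENY
  req#5 t=2s: DENY
  req#6 t=3s: DENY
  req#7 t=4s: ALLOW
  req#8 t=4s: DENY
  req#9 t=5s: ALLOW
  req#10 t=6s: DENY
  req#11 t=6s: DENY
  req#12 t=7s: DENY
  req#13 t=7s: DENY
  req#14 t=8s: ALLOW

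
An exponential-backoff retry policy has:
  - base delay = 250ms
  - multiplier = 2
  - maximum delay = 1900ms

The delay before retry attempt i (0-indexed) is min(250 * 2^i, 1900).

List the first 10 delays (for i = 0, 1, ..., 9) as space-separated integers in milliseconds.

Computing each delay:
  i=0: min(250*2^0, 1900) = 250
  i=1: min(250*2^1, 1900) = 500
  i=2: min(250*2^2, 1900) = 1000
  i=3: min(250*2^3, 1900) = 1900
  i=4: min(250*2^4, 1900) = 1900
  i=5: min(250*2^5, 1900) = 1900
  i=6: min(250*2^6, 1900) = 1900
  i=7: min(250*2^7, 1900) = 1900
  i=8: min(250*2^8, 1900) = 1900
  i=9: min(250*2^9, 1900) = 1900

Answer: 250 500 1000 1900 1900 1900 1900 1900 1900 1900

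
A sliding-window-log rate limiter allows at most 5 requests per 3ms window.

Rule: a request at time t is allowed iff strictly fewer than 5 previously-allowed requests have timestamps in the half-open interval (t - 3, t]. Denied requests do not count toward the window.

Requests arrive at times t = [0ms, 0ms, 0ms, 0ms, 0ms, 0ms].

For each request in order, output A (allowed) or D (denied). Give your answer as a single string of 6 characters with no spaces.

Tracking allowed requests in the window:
  req#1 t=0ms: ALLOW
  req#2 t=0ms: ALLOW
  req#3 t=0ms: ALLOW
  req#4 t=0ms: ALLOW
  req#5 t=0ms: ALLOW
  req#6 t=0ms: DENY

Answer: AAAAAD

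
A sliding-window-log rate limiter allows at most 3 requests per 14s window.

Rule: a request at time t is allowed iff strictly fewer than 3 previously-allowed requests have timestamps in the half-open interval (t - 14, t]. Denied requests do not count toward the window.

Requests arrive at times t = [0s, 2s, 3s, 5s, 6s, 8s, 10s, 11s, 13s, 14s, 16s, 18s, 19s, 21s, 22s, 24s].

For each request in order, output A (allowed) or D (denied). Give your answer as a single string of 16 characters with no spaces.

Tracking allowed requests in the window:
  req#1 t=0s: ALLOW
  req#2 t=2s: ALLOW
  req#3 t=3s: ALLOW
  req#4 t=5s: DENY
  req#5 t=6s: DENY
  req#6 t=8s: DENY
  req#7 t=10s: DENY
  req#8 t=11s: DENY
  req#9 t=13s: DENY
  req#10 t=14s: ALLOW
  req#11 t=16s: ALLOW
  req#12 t=18s: ALLOW
  req#13 t=19s: DENY
  req#14 t=21s: DENY
  req#15 t=22s: DENY
  req#16 t=24s: DENY

Answer: AAADDDDDDAAADDDD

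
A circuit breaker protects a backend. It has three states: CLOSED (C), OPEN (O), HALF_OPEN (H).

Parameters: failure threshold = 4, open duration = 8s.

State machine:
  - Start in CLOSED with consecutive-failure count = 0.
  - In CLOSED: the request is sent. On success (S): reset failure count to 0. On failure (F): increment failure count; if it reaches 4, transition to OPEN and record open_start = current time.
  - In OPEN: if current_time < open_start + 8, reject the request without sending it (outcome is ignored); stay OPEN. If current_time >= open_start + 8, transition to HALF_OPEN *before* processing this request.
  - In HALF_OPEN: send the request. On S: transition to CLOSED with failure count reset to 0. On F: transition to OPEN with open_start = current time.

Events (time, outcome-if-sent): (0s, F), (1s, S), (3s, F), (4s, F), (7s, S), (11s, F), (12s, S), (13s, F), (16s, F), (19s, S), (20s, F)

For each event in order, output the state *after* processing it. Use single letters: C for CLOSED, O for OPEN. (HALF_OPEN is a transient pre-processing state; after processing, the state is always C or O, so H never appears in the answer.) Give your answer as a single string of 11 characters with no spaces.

State after each event:
  event#1 t=0s outcome=F: state=CLOSED
  event#2 t=1s outcome=S: state=CLOSED
  event#3 t=3s outcome=F: state=CLOSED
  event#4 t=4s outcome=F: state=CLOSED
  event#5 t=7s outcome=S: state=CLOSED
  event#6 t=11s outcome=F: state=CLOSED
  event#7 t=12s outcome=S: state=CLOSED
  event#8 t=13s outcome=F: state=CLOSED
  event#9 t=16s outcome=F: state=CLOSED
  event#10 t=19s outcome=S: state=CLOSED
  event#11 t=20s outcome=F: state=CLOSED

Answer: CCCCCCCCCCC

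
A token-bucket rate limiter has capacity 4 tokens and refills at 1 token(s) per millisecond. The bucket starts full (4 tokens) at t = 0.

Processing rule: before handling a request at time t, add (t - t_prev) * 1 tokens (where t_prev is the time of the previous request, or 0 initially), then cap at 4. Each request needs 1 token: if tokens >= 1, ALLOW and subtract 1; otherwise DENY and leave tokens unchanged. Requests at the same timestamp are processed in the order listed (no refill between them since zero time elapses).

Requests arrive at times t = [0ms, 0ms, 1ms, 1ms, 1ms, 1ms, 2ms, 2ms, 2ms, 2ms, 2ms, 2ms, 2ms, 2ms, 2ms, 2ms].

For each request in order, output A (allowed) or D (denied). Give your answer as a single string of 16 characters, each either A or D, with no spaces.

Simulating step by step:
  req#1 t=0ms: ALLOW
  req#2 t=0ms: ALLOW
  req#3 t=1ms: ALLOW
  req#4 t=1ms: ALLOW
  req#5 t=1ms: ALLOW
  req#6 t=1ms: DENY
  req#7 t=2ms: ALLOW
  req#8 t=2ms: DENY
  req#9 t=2ms: DENY
  req#10 t=2ms: DENY
  req#11 t=2ms: DENY
  req#12 t=2ms: DENY
  req#13 t=2ms: DENY
  req#14 t=2ms: DENY
  req#15 t=2ms: DENY
  req#16 t=2ms: DENY

Answer: AAAAADADDDDDDDDD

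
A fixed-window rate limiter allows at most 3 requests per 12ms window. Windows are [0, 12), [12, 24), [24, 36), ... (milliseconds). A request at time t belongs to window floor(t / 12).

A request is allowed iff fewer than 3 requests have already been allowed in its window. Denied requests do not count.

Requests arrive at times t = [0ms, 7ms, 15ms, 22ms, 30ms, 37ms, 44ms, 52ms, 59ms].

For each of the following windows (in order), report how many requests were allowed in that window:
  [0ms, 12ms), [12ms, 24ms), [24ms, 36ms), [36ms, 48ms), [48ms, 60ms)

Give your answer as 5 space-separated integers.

Answer: 2 2 1 2 2

Derivation:
Processing requests:
  req#1 t=0ms (window 0): ALLOW
  req#2 t=7ms (window 0): ALLOW
  req#3 t=15ms (window 1): ALLOW
  req#4 t=22ms (window 1): ALLOW
  req#5 t=30ms (window 2): ALLOW
  req#6 t=37ms (window 3): ALLOW
  req#7 t=44ms (window 3): ALLOW
  req#8 t=52ms (window 4): ALLOW
  req#9 t=59ms (window 4): ALLOW

Allowed counts by window: 2 2 1 2 2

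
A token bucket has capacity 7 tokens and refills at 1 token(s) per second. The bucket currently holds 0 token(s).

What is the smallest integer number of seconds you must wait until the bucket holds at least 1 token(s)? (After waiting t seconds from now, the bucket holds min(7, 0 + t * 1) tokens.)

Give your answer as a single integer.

Answer: 1

Derivation:
Need 0 + t * 1 >= 1, so t >= 1/1.
Smallest integer t = ceil(1/1) = 1.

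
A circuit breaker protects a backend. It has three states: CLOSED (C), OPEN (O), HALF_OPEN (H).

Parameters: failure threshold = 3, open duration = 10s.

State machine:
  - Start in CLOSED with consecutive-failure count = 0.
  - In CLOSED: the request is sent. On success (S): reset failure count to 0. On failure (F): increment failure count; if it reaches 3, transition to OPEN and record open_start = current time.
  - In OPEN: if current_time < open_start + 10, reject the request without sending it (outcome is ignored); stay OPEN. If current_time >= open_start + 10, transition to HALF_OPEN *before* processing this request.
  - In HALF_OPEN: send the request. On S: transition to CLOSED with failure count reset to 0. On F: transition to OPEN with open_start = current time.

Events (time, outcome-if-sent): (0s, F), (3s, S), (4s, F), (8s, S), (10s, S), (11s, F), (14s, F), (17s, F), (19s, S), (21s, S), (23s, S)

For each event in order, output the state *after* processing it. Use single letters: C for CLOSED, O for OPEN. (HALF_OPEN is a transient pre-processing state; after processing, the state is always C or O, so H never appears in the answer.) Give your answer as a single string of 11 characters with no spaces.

Answer: CCCCCCCOOOO

Derivation:
State after each event:
  event#1 t=0s outcome=F: state=CLOSED
  event#2 t=3s outcome=S: state=CLOSED
  event#3 t=4s outcome=F: state=CLOSED
  event#4 t=8s outcome=S: state=CLOSED
  event#5 t=10s outcome=S: state=CLOSED
  event#6 t=11s outcome=F: state=CLOSED
  event#7 t=14s outcome=F: state=CLOSED
  event#8 t=17s outcome=F: state=OPEN
  event#9 t=19s outcome=S: state=OPEN
  event#10 t=21s outcome=S: state=OPEN
  event#11 t=23s outcome=S: state=OPEN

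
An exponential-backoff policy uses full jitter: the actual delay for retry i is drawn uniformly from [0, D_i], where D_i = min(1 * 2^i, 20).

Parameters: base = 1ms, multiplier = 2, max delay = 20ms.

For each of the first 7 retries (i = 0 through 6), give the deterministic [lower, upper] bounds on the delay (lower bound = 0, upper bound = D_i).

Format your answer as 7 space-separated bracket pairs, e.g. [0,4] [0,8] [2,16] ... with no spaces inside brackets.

Computing bounds per retry:
  i=0: D_i=min(1*2^0,20)=1, bounds=[0,1]
  i=1: D_i=min(1*2^1,20)=2, bounds=[0,2]
  i=2: D_i=min(1*2^2,20)=4, bounds=[0,4]
  i=3: D_i=min(1*2^3,20)=8, bounds=[0,8]
  i=4: D_i=min(1*2^4,20)=16, bounds=[0,16]
  i=5: D_i=min(1*2^5,20)=20, bounds=[0,20]
  i=6: D_i=min(1*2^6,20)=20, bounds=[0,20]

Answer: [0,1] [0,2] [0,4] [0,8] [0,16] [0,20] [0,20]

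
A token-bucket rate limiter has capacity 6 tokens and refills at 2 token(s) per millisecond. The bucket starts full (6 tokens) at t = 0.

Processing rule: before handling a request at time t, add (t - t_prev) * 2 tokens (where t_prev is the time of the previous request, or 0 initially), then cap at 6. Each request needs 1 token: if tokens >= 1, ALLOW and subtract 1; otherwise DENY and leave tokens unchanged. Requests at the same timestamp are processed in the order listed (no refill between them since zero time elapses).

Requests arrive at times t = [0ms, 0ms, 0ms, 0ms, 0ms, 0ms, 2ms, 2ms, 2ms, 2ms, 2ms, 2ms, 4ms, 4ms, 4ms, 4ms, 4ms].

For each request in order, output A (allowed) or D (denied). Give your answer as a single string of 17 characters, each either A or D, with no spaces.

Simulating step by step:
  req#1 t=0ms: ALLOW
  req#2 t=0ms: ALLOW
  req#3 t=0ms: ALLOW
  req#4 t=0ms: ALLOW
  req#5 t=0ms: ALLOW
  req#6 t=0ms: ALLOW
  req#7 t=2ms: ALLOW
  req#8 t=2ms: ALLOW
  req#9 t=2ms: ALLOW
  req#10 t=2ms: ALLOW
  req#11 t=2ms: DENY
  req#12 t=2ms: DENY
  req#13 t=4ms: ALLOW
  req#14 t=4ms: ALLOW
  req#15 t=4ms: ALLOW
  req#16 t=4ms: ALLOW
  req#17 t=4ms: DENY

Answer: AAAAAAAAAADDAAAAD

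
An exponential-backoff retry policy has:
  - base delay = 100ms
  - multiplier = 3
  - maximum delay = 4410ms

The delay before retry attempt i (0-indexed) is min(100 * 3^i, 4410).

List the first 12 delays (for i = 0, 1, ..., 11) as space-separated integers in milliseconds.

Answer: 100 300 900 2700 4410 4410 4410 4410 4410 4410 4410 4410

Derivation:
Computing each delay:
  i=0: min(100*3^0, 4410) = 100
  i=1: min(100*3^1, 4410) = 300
  i=2: min(100*3^2, 4410) = 900
  i=3: min(100*3^3, 4410) = 2700
  i=4: min(100*3^4, 4410) = 4410
  i=5: min(100*3^5, 4410) = 4410
  i=6: min(100*3^6, 4410) = 4410
  i=7: min(100*3^7, 4410) = 4410
  i=8: min(100*3^8, 4410) = 4410
  i=9: min(100*3^9, 4410) = 4410
  i=10: min(100*3^10, 4410) = 4410
  i=11: min(100*3^11, 4410) = 4410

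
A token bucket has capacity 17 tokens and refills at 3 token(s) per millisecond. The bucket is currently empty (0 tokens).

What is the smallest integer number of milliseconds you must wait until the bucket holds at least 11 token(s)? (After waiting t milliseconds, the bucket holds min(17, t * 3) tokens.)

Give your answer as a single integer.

Answer: 4

Derivation:
Need t * 3 >= 11, so t >= 11/3.
Smallest integer t = ceil(11/3) = 4.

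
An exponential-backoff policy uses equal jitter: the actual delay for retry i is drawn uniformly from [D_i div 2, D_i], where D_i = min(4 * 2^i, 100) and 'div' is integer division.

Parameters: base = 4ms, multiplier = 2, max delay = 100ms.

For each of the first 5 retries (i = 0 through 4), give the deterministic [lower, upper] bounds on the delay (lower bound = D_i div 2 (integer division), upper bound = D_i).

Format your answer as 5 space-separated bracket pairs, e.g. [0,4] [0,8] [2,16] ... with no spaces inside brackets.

Computing bounds per retry:
  i=0: D_i=min(4*2^0,100)=4, bounds=[2,4]
  i=1: D_i=min(4*2^1,100)=8, bounds=[4,8]
  i=2: D_i=min(4*2^2,100)=16, bounds=[8,16]
  i=3: D_i=min(4*2^3,100)=32, bounds=[16,32]
  i=4: D_i=min(4*2^4,100)=64, bounds=[32,64]

Answer: [2,4] [4,8] [8,16] [16,32] [32,64]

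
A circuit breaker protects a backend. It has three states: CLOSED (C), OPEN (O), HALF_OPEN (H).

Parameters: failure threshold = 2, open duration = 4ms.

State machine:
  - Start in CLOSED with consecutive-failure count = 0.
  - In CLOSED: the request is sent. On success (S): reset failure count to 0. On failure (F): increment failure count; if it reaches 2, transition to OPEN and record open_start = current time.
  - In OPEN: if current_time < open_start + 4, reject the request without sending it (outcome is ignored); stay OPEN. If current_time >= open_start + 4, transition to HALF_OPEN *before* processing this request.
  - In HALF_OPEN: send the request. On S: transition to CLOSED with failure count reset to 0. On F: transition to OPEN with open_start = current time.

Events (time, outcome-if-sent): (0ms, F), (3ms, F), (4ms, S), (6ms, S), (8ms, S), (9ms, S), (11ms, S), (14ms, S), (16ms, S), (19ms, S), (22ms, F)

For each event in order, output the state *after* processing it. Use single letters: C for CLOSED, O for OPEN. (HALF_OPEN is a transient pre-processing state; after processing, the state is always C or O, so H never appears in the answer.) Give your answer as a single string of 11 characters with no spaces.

State after each event:
  event#1 t=0ms outcome=F: state=CLOSED
  event#2 t=3ms outcome=F: state=OPEN
  event#3 t=4ms outcome=S: state=OPEN
  event#4 t=6ms outcome=S: state=OPEN
  event#5 t=8ms outcome=S: state=CLOSED
  event#6 t=9ms outcome=S: state=CLOSED
  event#7 t=11ms outcome=S: state=CLOSED
  event#8 t=14ms outcome=S: state=CLOSED
  event#9 t=16ms outcome=S: state=CLOSED
  event#10 t=19ms outcome=S: state=CLOSED
  event#11 t=22ms outcome=F: state=CLOSED

Answer: COOOCCCCCCC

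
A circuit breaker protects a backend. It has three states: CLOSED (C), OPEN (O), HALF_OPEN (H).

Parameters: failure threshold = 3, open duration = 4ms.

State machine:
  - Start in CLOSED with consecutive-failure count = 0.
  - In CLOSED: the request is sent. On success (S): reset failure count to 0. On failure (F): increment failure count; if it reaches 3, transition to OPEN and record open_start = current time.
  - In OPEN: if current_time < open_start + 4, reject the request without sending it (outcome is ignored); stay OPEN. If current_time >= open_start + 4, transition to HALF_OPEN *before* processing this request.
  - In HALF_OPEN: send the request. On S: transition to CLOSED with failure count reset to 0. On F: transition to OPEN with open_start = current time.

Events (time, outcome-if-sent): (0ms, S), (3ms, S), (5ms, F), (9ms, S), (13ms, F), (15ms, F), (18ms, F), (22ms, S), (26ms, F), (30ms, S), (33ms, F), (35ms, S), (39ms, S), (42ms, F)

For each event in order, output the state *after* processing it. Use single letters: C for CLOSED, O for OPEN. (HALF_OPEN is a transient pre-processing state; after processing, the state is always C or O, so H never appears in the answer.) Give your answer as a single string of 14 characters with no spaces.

State after each event:
  event#1 t=0ms outcome=S: state=CLOSED
  event#2 t=3ms outcome=S: state=CLOSED
  event#3 t=5ms outcome=F: state=CLOSED
  event#4 t=9ms outcome=S: state=CLOSED
  event#5 t=13ms outcome=F: state=CLOSED
  event#6 t=15ms outcome=F: state=CLOSED
  event#7 t=18ms outcome=F: state=OPEN
  event#8 t=22ms outcome=S: state=CLOSED
  event#9 t=26ms outcome=F: state=CLOSED
  event#10 t=30ms outcome=S: state=CLOSED
  event#11 t=33ms outcome=F: state=CLOSED
  event#12 t=35ms outcome=S: state=CLOSED
  event#13 t=39ms outcome=S: state=CLOSED
  event#14 t=42ms outcome=F: state=CLOSED

Answer: CCCCCCOCCCCCCC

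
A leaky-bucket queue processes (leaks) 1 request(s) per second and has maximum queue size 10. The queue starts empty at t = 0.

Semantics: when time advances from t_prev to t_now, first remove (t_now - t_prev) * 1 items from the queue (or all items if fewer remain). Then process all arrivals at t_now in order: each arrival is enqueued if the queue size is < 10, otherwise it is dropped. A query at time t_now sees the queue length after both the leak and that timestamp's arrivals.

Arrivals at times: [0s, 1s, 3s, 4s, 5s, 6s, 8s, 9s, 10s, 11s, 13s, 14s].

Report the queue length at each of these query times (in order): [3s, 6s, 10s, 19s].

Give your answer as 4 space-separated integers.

Answer: 1 1 1 0

Derivation:
Queue lengths at query times:
  query t=3s: backlog = 1
  query t=6s: backlog = 1
  query t=10s: backlog = 1
  query t=19s: backlog = 0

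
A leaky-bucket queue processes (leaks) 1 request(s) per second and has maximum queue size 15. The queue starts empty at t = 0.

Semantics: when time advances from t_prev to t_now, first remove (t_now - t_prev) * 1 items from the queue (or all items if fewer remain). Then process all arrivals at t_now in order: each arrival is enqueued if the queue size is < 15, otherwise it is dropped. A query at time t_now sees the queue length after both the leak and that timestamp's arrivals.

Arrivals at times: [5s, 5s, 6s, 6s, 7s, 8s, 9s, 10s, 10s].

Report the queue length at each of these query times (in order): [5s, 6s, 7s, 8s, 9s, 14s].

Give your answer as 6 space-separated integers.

Answer: 2 3 3 3 3 0

Derivation:
Queue lengths at query times:
  query t=5s: backlog = 2
  query t=6s: backlog = 3
  query t=7s: backlog = 3
  query t=8s: backlog = 3
  query t=9s: backlog = 3
  query t=14s: backlog = 0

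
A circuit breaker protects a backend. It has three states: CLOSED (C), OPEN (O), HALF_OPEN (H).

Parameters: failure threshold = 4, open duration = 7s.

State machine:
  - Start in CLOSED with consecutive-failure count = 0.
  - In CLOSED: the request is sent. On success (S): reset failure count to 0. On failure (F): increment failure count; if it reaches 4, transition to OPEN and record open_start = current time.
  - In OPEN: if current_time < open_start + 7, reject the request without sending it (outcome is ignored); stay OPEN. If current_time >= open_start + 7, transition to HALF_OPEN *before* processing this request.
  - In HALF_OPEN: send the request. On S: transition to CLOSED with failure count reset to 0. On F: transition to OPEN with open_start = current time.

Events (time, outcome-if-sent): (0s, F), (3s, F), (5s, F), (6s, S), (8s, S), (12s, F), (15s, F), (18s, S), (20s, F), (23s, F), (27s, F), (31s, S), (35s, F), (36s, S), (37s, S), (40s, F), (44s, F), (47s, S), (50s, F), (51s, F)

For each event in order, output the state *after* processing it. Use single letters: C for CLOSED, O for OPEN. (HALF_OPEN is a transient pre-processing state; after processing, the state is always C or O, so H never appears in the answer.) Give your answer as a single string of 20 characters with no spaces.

State after each event:
  event#1 t=0s outcome=F: state=CLOSED
  event#2 t=3s outcome=F: state=CLOSED
  event#3 t=5s outcome=F: state=CLOSED
  event#4 t=6s outcome=S: state=CLOSED
  event#5 t=8s outcome=S: state=CLOSED
  event#6 t=12s outcome=F: state=CLOSED
  event#7 t=15s outcome=F: state=CLOSED
  event#8 t=18s outcome=S: state=CLOSED
  event#9 t=20s outcome=F: state=CLOSED
  event#10 t=23s outcome=F: state=CLOSED
  event#11 t=27s outcome=F: state=CLOSED
  event#12 t=31s outcome=S: state=CLOSED
  event#13 t=35s outcome=F: state=CLOSED
  event#14 t=36s outcome=S: state=CLOSED
  event#15 t=37s outcome=S: state=CLOSED
  event#16 t=40s outcome=F: state=CLOSED
  event#17 t=44s outcome=F: state=CLOSED
  event#18 t=47s outcome=S: state=CLOSED
  event#19 t=50s outcome=F: state=CLOSED
  event#20 t=51s outcome=F: state=CLOSED

Answer: CCCCCCCCCCCCCCCCCCCC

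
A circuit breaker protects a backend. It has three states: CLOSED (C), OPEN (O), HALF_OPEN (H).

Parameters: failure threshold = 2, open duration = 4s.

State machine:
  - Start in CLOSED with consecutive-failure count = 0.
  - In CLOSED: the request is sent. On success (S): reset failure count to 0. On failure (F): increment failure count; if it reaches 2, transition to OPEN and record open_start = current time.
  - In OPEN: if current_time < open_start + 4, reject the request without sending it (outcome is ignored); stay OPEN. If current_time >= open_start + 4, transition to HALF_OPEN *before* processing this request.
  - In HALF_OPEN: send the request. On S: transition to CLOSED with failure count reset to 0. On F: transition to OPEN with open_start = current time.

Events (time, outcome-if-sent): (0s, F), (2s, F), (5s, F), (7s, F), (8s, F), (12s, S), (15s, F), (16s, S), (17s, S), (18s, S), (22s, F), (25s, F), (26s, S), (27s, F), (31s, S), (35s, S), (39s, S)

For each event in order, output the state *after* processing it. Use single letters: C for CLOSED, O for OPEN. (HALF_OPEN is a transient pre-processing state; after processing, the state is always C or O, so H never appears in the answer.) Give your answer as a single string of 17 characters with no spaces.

Answer: COOOOCCCCCCOOOCCC

Derivation:
State after each event:
  event#1 t=0s outcome=F: state=CLOSED
  event#2 t=2s outcome=F: state=OPEN
  event#3 t=5s outcome=F: state=OPEN
  event#4 t=7s outcome=F: state=OPEN
  event#5 t=8s outcome=F: state=OPEN
  event#6 t=12s outcome=S: state=CLOSED
  event#7 t=15s outcome=F: state=CLOSED
  event#8 t=16s outcome=S: state=CLOSED
  event#9 t=17s outcome=S: state=CLOSED
  event#10 t=18s outcome=S: state=CLOSED
  event#11 t=22s outcome=F: state=CLOSED
  event#12 t=25s outcome=F: state=OPEN
  event#13 t=26s outcome=S: state=OPEN
  event#14 t=27s outcome=F: state=OPEN
  event#15 t=31s outcome=S: state=CLOSED
  event#16 t=35s outcome=S: state=CLOSED
  event#17 t=39s outcome=S: state=CLOSED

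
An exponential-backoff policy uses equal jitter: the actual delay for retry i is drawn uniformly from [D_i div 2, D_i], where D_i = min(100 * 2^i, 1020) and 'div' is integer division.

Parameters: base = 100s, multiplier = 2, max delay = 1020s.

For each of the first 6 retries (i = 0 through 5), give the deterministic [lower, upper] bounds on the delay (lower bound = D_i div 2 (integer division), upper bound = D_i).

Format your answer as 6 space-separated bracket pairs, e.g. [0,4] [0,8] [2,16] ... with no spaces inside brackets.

Answer: [50,100] [100,200] [200,400] [400,800] [510,1020] [510,1020]

Derivation:
Computing bounds per retry:
  i=0: D_i=min(100*2^0,1020)=100, bounds=[50,100]
  i=1: D_i=min(100*2^1,1020)=200, bounds=[100,200]
  i=2: D_i=min(100*2^2,1020)=400, bounds=[200,400]
  i=3: D_i=min(100*2^3,1020)=800, bounds=[400,800]
  i=4: D_i=min(100*2^4,1020)=1020, bounds=[510,1020]
  i=5: D_i=min(100*2^5,1020)=1020, bounds=[510,1020]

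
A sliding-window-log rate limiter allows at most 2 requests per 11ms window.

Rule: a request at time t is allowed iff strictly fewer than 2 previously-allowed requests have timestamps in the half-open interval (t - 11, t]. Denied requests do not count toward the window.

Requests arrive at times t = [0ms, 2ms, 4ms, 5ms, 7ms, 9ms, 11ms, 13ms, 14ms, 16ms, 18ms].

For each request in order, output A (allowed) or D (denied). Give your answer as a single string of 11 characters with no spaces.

Answer: AADDDDAADDD

Derivation:
Tracking allowed requests in the window:
  req#1 t=0ms: ALLOW
  req#2 t=2ms: ALLOW
  req#3 t=4ms: DENY
  req#4 t=5ms: DENY
  req#5 t=7ms: DENY
  req#6 t=9ms: DENY
  req#7 t=11ms: ALLOW
  req#8 t=13ms: ALLOW
  req#9 t=14ms: DENY
  req#10 t=16ms: DENY
  req#11 t=18ms: DENY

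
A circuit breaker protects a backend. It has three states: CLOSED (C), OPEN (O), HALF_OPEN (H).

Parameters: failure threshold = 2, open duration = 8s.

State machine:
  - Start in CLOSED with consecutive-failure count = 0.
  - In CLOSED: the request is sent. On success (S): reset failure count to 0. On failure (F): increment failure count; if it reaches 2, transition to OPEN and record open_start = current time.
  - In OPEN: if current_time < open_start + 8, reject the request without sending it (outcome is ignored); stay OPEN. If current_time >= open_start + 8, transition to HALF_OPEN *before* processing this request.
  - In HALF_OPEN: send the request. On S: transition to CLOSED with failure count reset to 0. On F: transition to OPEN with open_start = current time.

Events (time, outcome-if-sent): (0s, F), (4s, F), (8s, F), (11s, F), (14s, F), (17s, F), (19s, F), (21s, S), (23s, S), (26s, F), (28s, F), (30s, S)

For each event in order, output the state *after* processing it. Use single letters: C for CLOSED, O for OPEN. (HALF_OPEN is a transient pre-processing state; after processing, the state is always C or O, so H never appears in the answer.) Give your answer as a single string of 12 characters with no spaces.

State after each event:
  event#1 t=0s outcome=F: state=CLOSED
  event#2 t=4s outcome=F: state=OPEN
  event#3 t=8s outcome=F: state=OPEN
  event#4 t=11s outcome=F: state=OPEN
  event#5 t=14s outcome=F: state=OPEN
  event#6 t=17s outcome=F: state=OPEN
  event#7 t=19s outcome=F: state=OPEN
  event#8 t=21s outcome=S: state=OPEN
  event#9 t=23s outcome=S: state=CLOSED
  event#10 t=26s outcome=F: state=CLOSED
  event#11 t=28s outcome=F: state=OPEN
  event#12 t=30s outcome=S: state=OPEN

Answer: COOOOOOOCCOO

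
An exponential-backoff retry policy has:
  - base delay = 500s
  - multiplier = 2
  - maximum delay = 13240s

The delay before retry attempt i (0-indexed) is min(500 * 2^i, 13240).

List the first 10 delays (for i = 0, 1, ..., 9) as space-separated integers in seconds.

Computing each delay:
  i=0: min(500*2^0, 13240) = 500
  i=1: min(500*2^1, 13240) = 1000
  i=2: min(500*2^2, 13240) = 2000
  i=3: min(500*2^3, 13240) = 4000
  i=4: min(500*2^4, 13240) = 8000
  i=5: min(500*2^5, 13240) = 13240
  i=6: min(500*2^6, 13240) = 13240
  i=7: min(500*2^7, 13240) = 13240
  i=8: min(500*2^8, 13240) = 13240
  i=9: min(500*2^9, 13240) = 13240

Answer: 500 1000 2000 4000 8000 13240 13240 13240 13240 13240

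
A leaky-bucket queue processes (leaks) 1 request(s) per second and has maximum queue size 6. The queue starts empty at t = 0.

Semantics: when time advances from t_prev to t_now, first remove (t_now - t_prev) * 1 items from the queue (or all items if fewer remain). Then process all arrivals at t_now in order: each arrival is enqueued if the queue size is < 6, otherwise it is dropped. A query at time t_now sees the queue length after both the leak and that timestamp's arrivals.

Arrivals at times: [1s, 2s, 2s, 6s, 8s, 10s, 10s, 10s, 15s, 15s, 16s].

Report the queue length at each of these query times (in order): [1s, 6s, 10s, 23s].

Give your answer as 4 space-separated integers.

Answer: 1 1 3 0

Derivation:
Queue lengths at query times:
  query t=1s: backlog = 1
  query t=6s: backlog = 1
  query t=10s: backlog = 3
  query t=23s: backlog = 0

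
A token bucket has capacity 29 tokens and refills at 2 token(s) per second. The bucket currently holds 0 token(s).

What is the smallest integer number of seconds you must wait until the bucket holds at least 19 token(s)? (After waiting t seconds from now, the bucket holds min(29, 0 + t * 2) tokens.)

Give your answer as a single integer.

Answer: 10

Derivation:
Need 0 + t * 2 >= 19, so t >= 19/2.
Smallest integer t = ceil(19/2) = 10.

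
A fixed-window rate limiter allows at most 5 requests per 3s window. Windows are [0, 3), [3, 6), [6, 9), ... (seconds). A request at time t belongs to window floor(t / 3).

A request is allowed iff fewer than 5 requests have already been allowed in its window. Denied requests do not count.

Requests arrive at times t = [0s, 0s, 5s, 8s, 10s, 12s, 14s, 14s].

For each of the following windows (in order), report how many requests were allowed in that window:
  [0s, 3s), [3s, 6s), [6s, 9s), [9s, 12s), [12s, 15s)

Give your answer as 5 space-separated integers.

Answer: 2 1 1 1 3

Derivation:
Processing requests:
  req#1 t=0s (window 0): ALLOW
  req#2 t=0s (window 0): ALLOW
  req#3 t=5s (window 1): ALLOW
  req#4 t=8s (window 2): ALLOW
  req#5 t=10s (window 3): ALLOW
  req#6 t=12s (window 4): ALLOW
  req#7 t=14s (window 4): ALLOW
  req#8 t=14s (window 4): ALLOW

Allowed counts by window: 2 1 1 1 3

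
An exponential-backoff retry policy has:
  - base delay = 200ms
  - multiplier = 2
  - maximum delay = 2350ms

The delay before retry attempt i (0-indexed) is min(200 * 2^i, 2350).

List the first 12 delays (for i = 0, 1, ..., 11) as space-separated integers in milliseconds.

Answer: 200 400 800 1600 2350 2350 2350 2350 2350 2350 2350 2350

Derivation:
Computing each delay:
  i=0: min(200*2^0, 2350) = 200
  i=1: min(200*2^1, 2350) = 400
  i=2: min(200*2^2, 2350) = 800
  i=3: min(200*2^3, 2350) = 1600
  i=4: min(200*2^4, 2350) = 2350
  i=5: min(200*2^5, 2350) = 2350
  i=6: min(200*2^6, 2350) = 2350
  i=7: min(200*2^7, 2350) = 2350
  i=8: min(200*2^8, 2350) = 2350
  i=9: min(200*2^9, 2350) = 2350
  i=10: min(200*2^10, 2350) = 2350
  i=11: min(200*2^11, 2350) = 2350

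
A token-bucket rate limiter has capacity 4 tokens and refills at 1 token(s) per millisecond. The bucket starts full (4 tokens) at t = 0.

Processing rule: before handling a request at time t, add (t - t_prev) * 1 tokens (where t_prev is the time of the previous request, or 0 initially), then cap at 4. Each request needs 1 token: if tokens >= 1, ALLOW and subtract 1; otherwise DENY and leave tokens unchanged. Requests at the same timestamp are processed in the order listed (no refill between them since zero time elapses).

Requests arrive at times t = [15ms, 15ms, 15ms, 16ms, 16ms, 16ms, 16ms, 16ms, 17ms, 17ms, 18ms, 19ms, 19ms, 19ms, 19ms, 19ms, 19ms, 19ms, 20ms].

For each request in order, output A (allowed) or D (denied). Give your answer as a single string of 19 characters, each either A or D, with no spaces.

Simulating step by step:
  req#1 t=15ms: ALLOW
  req#2 t=15ms: ALLOW
  req#3 t=15ms: ALLOW
  req#4 t=16ms: ALLOW
  req#5 t=16ms: ALLOW
  req#6 t=16ms: DENY
  req#7 t=16ms: DENY
  req#8 t=16ms: DENY
  req#9 t=17ms: ALLOW
  req#10 t=17ms: DENY
  req#11 t=18ms: ALLOW
  req#12 t=19ms: ALLOW
  req#13 t=19ms: DENY
  req#14 t=19ms: DENY
  req#15 t=19ms: DENY
  req#16 t=19ms: DENY
  req#17 t=19ms: DENY
  req#18 t=19ms: DENY
  req#19 t=20ms: ALLOW

Answer: AAAAADDDADAADDDDDDA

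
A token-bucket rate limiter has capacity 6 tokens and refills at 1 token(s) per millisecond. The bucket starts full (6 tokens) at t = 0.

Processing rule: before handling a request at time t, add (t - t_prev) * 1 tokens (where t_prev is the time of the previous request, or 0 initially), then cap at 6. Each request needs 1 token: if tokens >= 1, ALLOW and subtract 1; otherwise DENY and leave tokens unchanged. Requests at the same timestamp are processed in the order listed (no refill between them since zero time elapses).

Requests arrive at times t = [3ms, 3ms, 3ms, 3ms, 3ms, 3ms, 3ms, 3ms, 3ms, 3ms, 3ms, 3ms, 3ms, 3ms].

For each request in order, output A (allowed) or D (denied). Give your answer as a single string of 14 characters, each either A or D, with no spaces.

Simulating step by step:
  req#1 t=3ms: ALLOW
  req#2 t=3ms: ALLOW
  req#3 t=3ms: ALLOW
  req#4 t=3ms: ALLOW
  req#5 t=3ms: ALLOW
  req#6 t=3ms: ALLOW
  req#7 t=3ms: DENY
  req#8 t=3ms: DENY
  req#9 t=3ms: DENY
  req#10 t=3ms: DENY
  req#11 t=3ms: DENY
  req#12 t=3ms: DENY
  req#13 t=3ms: DENY
  req#14 t=3ms: DENY

Answer: AAAAAADDDDDDDD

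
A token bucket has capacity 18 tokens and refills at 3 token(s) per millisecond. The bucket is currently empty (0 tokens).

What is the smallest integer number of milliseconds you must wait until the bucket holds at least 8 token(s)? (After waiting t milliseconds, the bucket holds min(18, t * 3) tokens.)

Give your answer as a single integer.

Answer: 3

Derivation:
Need t * 3 >= 8, so t >= 8/3.
Smallest integer t = ceil(8/3) = 3.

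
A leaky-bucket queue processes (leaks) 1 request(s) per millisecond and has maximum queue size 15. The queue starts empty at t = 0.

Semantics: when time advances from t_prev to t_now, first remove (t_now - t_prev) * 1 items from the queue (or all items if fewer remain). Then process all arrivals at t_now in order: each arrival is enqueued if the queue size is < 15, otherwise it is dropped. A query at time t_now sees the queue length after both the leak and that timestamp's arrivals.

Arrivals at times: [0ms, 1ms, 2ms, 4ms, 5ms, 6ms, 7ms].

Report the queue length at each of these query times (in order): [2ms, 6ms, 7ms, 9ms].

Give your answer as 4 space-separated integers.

Queue lengths at query times:
  query t=2ms: backlog = 1
  query t=6ms: backlog = 1
  query t=7ms: backlog = 1
  query t=9ms: backlog = 0

Answer: 1 1 1 0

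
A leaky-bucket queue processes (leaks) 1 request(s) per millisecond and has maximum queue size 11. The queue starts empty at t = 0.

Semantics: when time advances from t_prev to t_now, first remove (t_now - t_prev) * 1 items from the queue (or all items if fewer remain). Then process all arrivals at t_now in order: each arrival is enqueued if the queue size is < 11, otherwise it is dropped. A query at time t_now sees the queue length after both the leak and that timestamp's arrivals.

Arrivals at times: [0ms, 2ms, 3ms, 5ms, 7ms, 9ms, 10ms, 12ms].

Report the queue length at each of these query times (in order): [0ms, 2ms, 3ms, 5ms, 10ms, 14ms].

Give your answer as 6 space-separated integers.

Answer: 1 1 1 1 1 0

Derivation:
Queue lengths at query times:
  query t=0ms: backlog = 1
  query t=2ms: backlog = 1
  query t=3ms: backlog = 1
  query t=5ms: backlog = 1
  query t=10ms: backlog = 1
  query t=14ms: backlog = 0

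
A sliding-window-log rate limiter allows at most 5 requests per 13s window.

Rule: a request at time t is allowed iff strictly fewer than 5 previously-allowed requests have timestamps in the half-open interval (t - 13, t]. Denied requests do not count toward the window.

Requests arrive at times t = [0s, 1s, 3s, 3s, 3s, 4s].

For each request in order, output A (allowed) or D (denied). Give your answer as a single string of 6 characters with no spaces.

Answer: AAAAAD

Derivation:
Tracking allowed requests in the window:
  req#1 t=0s: ALLOW
  req#2 t=1s: ALLOW
  req#3 t=3s: ALLOW
  req#4 t=3s: ALLOW
  req#5 t=3s: ALLOW
  req#6 t=4s: DENY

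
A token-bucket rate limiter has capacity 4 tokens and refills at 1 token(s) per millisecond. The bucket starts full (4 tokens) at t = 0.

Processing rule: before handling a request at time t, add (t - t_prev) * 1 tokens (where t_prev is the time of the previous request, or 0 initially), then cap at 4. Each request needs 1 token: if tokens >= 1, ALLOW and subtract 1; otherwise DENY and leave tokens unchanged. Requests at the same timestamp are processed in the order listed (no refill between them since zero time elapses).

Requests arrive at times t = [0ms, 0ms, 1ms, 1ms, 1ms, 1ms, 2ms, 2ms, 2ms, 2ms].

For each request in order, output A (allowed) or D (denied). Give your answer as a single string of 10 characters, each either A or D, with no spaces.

Simulating step by step:
  req#1 t=0ms: ALLOW
  req#2 t=0ms: ALLOW
  req#3 t=1ms: ALLOW
  req#4 t=1ms: ALLOW
  req#5 t=1ms: ALLOW
  req#6 t=1ms: DENY
  req#7 t=2ms: ALLOW
  req#8 t=2ms: DENY
  req#9 t=2ms: DENY
  req#10 t=2ms: DENY

Answer: AAAAADADDD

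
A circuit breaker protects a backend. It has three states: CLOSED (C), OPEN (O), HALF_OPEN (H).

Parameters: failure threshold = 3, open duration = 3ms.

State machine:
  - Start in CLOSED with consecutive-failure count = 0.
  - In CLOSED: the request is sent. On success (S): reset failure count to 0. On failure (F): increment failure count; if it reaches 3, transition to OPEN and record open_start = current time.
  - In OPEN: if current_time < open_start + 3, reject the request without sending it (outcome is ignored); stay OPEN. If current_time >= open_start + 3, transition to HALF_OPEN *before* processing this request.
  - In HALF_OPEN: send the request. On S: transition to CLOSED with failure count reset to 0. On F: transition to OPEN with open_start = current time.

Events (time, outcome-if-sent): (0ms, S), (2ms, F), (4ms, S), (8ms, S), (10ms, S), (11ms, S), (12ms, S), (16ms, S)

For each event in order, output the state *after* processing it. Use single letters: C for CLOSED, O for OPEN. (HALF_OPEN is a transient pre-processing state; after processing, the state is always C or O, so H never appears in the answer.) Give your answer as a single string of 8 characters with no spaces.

Answer: CCCCCCCC

Derivation:
State after each event:
  event#1 t=0ms outcome=S: state=CLOSED
  event#2 t=2ms outcome=F: state=CLOSED
  event#3 t=4ms outcome=S: state=CLOSED
  event#4 t=8ms outcome=S: state=CLOSED
  event#5 t=10ms outcome=S: state=CLOSED
  event#6 t=11ms outcome=S: state=CLOSED
  event#7 t=12ms outcome=S: state=CLOSED
  event#8 t=16ms outcome=S: state=CLOSED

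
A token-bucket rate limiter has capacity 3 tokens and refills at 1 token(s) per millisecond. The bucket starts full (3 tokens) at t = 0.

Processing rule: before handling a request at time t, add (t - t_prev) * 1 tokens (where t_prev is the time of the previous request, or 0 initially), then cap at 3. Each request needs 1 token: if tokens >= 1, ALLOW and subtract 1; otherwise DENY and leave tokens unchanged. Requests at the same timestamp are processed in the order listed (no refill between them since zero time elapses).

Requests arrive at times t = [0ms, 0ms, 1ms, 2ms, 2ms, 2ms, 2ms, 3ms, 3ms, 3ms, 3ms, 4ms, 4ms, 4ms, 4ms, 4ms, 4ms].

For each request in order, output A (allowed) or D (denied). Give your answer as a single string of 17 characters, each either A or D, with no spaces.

Simulating step by step:
  req#1 t=0ms: ALLOW
  req#2 t=0ms: ALLOW
  req#3 t=1ms: ALLOW
  req#4 t=2ms: ALLOW
  req#5 t=2ms: ALLOW
  req#6 t=2ms: DENY
  req#7 t=2ms: DENY
  req#8 t=3ms: ALLOW
  req#9 t=3ms: DENY
  req#10 t=3ms: DENY
  req#11 t=3ms: DENY
  req#12 t=4ms: ALLOW
  req#13 t=4ms: DENY
  req#14 t=4ms: DENY
  req#15 t=4ms: DENY
  req#16 t=4ms: DENY
  req#17 t=4ms: DENY

Answer: AAAAADDADDDADDDDD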